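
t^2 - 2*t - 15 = (t - 5)*(t + 3)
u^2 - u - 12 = (u - 4)*(u + 3)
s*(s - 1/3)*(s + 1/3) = s^3 - s/9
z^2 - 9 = (z - 3)*(z + 3)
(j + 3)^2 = j^2 + 6*j + 9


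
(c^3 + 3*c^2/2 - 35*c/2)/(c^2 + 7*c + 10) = c*(2*c - 7)/(2*(c + 2))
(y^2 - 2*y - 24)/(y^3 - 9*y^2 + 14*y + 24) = (y + 4)/(y^2 - 3*y - 4)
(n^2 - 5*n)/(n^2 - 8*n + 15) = n/(n - 3)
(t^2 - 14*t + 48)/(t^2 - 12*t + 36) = (t - 8)/(t - 6)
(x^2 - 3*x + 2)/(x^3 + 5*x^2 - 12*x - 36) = (x^2 - 3*x + 2)/(x^3 + 5*x^2 - 12*x - 36)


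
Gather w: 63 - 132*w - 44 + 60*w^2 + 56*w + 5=60*w^2 - 76*w + 24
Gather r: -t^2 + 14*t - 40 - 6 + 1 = -t^2 + 14*t - 45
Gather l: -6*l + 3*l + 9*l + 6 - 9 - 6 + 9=6*l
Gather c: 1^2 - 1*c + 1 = 2 - c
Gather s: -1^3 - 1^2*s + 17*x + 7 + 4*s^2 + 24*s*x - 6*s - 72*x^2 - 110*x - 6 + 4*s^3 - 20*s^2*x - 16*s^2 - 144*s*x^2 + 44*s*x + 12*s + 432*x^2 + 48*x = 4*s^3 + s^2*(-20*x - 12) + s*(-144*x^2 + 68*x + 5) + 360*x^2 - 45*x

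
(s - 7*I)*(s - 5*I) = s^2 - 12*I*s - 35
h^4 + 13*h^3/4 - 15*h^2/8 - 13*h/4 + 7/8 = (h - 1)*(h - 1/4)*(h + 1)*(h + 7/2)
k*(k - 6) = k^2 - 6*k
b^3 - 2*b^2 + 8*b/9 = b*(b - 4/3)*(b - 2/3)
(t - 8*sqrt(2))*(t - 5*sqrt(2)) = t^2 - 13*sqrt(2)*t + 80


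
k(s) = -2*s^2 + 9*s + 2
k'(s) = 9 - 4*s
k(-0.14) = 0.70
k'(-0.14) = 9.56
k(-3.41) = -51.95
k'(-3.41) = 22.64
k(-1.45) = -15.26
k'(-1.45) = 14.80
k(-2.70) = -36.88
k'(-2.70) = 19.80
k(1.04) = 9.20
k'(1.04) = 4.84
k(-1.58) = -17.21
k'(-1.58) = 15.32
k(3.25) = 10.12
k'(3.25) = -4.00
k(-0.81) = -6.60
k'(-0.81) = 12.24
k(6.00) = -16.00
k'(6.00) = -15.00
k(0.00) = 2.00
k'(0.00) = 9.00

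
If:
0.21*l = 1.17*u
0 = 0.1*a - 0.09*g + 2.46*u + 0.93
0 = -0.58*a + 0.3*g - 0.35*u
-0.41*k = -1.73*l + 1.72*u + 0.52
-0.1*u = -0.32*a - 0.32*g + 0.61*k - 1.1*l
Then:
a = -3.77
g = -7.88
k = -11.18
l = -2.86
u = -0.51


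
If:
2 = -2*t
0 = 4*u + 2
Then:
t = -1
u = -1/2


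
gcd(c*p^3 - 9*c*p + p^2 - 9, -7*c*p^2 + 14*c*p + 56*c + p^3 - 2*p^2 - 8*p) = 1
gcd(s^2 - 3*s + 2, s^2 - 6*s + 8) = s - 2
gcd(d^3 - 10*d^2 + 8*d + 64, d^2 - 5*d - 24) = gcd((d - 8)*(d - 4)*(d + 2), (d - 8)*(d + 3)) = d - 8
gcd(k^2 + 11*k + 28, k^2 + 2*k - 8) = k + 4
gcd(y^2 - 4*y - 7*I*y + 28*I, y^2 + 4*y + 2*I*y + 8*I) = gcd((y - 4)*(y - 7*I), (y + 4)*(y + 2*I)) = 1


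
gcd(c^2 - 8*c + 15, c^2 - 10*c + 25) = c - 5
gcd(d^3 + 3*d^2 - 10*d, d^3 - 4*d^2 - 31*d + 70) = d^2 + 3*d - 10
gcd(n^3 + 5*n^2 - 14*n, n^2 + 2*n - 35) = n + 7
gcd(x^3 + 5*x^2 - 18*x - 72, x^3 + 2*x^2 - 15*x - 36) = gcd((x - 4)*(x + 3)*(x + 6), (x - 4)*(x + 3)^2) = x^2 - x - 12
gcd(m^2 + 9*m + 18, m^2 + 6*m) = m + 6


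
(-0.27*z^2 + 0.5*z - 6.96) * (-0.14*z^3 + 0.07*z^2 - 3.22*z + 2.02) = 0.0378*z^5 - 0.0889*z^4 + 1.8788*z^3 - 2.6426*z^2 + 23.4212*z - 14.0592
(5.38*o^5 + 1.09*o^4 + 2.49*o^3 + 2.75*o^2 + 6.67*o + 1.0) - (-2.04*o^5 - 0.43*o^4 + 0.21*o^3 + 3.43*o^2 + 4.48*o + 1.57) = 7.42*o^5 + 1.52*o^4 + 2.28*o^3 - 0.68*o^2 + 2.19*o - 0.57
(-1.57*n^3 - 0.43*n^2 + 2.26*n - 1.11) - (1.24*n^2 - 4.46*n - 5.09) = -1.57*n^3 - 1.67*n^2 + 6.72*n + 3.98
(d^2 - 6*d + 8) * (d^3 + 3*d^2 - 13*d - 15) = d^5 - 3*d^4 - 23*d^3 + 87*d^2 - 14*d - 120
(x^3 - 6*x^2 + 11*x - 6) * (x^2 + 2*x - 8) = x^5 - 4*x^4 - 9*x^3 + 64*x^2 - 100*x + 48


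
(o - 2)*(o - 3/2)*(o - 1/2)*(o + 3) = o^4 - o^3 - 29*o^2/4 + 51*o/4 - 9/2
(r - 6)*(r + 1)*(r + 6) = r^3 + r^2 - 36*r - 36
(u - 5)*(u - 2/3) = u^2 - 17*u/3 + 10/3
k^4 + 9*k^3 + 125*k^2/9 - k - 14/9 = (k - 1/3)*(k + 1/3)*(k + 2)*(k + 7)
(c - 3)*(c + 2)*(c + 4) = c^3 + 3*c^2 - 10*c - 24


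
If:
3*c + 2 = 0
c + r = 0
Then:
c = -2/3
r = 2/3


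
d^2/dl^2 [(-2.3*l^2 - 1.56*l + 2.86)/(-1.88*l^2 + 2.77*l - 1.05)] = (34.982288*l^3 - 87.891504*l^2 + 70.885776*l - 18.451688)/(6.644672*l^6 - 29.370864*l^5 + 54.408516*l^4 - 54.061813*l^3 + 30.387735*l^2 - 9.161775*l + 1.157625)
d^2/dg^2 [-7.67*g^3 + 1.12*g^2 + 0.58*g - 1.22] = 2.24 - 46.02*g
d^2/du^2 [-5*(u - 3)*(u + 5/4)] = -10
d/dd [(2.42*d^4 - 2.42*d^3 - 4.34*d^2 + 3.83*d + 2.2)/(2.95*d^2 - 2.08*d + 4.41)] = (14.278*d^5 - 22.2398*d^4 + 52.756*d^3 - 34.2879*d^2 - 51.2588*d + 21.4663)/(8.7025*d^4 - 12.272*d^3 + 30.3454*d^2 - 18.3456*d + 19.4481)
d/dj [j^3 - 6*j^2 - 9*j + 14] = 3*j^2 - 12*j - 9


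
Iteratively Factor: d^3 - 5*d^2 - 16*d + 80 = (d - 5)*(d^2 - 16) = (d - 5)*(d - 4)*(d + 4)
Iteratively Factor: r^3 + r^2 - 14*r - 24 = (r + 3)*(r^2 - 2*r - 8) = (r - 4)*(r + 3)*(r + 2)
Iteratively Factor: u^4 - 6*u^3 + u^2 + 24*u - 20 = (u - 2)*(u^3 - 4*u^2 - 7*u + 10) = (u - 2)*(u - 1)*(u^2 - 3*u - 10) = (u - 2)*(u - 1)*(u + 2)*(u - 5)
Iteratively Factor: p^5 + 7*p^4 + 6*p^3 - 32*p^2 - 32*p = (p + 4)*(p^4 + 3*p^3 - 6*p^2 - 8*p) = p*(p + 4)*(p^3 + 3*p^2 - 6*p - 8) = p*(p + 1)*(p + 4)*(p^2 + 2*p - 8) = p*(p - 2)*(p + 1)*(p + 4)*(p + 4)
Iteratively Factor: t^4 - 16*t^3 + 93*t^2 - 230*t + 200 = (t - 5)*(t^3 - 11*t^2 + 38*t - 40) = (t - 5)*(t - 4)*(t^2 - 7*t + 10) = (t - 5)^2*(t - 4)*(t - 2)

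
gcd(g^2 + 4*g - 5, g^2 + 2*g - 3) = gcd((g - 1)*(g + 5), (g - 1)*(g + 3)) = g - 1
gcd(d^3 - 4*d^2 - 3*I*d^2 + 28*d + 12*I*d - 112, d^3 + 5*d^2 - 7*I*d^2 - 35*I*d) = d - 7*I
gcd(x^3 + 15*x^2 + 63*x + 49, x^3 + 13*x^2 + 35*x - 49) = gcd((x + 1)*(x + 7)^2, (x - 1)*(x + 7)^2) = x^2 + 14*x + 49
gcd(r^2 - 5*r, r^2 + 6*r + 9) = 1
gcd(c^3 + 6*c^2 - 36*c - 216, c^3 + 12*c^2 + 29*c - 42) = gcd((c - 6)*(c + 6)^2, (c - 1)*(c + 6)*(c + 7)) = c + 6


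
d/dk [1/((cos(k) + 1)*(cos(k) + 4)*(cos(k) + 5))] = (-3*sin(k)^2 + 20*cos(k) + 32)*sin(k)/((cos(k) + 1)^2*(cos(k) + 4)^2*(cos(k) + 5)^2)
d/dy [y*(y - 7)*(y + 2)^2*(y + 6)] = 5*y^4 + 12*y^3 - 126*y^2 - 344*y - 168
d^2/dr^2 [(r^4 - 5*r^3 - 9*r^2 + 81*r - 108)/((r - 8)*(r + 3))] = 2*(r^6 - 15*r^5 + 3*r^4 + 751*r^3 + 684*r^2 - 1188*r - 20196)/(r^6 - 15*r^5 + 3*r^4 + 595*r^3 - 72*r^2 - 8640*r - 13824)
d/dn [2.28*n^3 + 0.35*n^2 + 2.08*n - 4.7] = 6.84*n^2 + 0.7*n + 2.08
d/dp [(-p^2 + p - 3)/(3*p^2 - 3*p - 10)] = 19*(2*p - 1)/(-3*p^2 + 3*p + 10)^2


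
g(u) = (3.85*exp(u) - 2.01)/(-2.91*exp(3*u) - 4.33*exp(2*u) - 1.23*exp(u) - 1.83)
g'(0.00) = -0.05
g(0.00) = -0.18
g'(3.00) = 0.01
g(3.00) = 0.00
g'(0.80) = 0.13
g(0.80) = -0.11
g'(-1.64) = -0.49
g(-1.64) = 0.56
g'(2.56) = 0.01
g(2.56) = -0.01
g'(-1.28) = -0.59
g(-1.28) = 0.37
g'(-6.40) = -0.00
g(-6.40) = 1.09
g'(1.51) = 0.07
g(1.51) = -0.04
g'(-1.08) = -0.61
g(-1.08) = 0.25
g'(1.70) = 0.05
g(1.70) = -0.03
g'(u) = (3.85*exp(u) - 2.01)*(8.73*exp(3*u) + 8.66*exp(2*u) + 1.23*exp(u))/(-2.91*exp(3*u) - 4.33*exp(2*u) - 1.23*exp(u) - 1.83)^2 + 3.85*exp(u)/(-2.91*exp(3*u) - 4.33*exp(2*u) - 1.23*exp(u) - 1.83)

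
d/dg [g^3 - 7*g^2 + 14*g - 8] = 3*g^2 - 14*g + 14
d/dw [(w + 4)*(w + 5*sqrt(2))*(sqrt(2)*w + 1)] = 3*sqrt(2)*w^2 + 8*sqrt(2)*w + 22*w + 5*sqrt(2) + 44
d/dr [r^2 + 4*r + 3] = 2*r + 4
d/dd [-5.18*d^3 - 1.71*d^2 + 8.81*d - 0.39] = -15.54*d^2 - 3.42*d + 8.81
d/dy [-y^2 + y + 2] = 1 - 2*y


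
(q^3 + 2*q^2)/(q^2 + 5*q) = q*(q + 2)/(q + 5)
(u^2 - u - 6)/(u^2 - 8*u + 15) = (u + 2)/(u - 5)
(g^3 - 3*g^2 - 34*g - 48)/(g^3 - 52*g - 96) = (g + 3)/(g + 6)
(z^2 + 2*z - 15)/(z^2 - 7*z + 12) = (z + 5)/(z - 4)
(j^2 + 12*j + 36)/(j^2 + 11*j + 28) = (j^2 + 12*j + 36)/(j^2 + 11*j + 28)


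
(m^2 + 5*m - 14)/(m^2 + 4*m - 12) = (m + 7)/(m + 6)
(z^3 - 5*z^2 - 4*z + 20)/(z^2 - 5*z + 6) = (z^2 - 3*z - 10)/(z - 3)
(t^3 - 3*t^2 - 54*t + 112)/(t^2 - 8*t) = t + 5 - 14/t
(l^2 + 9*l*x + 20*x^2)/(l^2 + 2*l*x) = (l^2 + 9*l*x + 20*x^2)/(l*(l + 2*x))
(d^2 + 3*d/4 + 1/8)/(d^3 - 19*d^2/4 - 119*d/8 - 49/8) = (4*d + 1)/(4*d^2 - 21*d - 49)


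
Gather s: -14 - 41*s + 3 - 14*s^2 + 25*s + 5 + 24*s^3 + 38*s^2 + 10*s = 24*s^3 + 24*s^2 - 6*s - 6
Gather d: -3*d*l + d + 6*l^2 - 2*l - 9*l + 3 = d*(1 - 3*l) + 6*l^2 - 11*l + 3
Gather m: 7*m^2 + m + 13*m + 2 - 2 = 7*m^2 + 14*m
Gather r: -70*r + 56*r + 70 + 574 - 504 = 140 - 14*r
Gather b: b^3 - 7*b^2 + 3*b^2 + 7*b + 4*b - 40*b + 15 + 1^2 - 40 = b^3 - 4*b^2 - 29*b - 24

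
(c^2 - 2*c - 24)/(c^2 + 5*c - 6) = (c^2 - 2*c - 24)/(c^2 + 5*c - 6)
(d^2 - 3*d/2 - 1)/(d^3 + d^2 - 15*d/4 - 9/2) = 2*(2*d + 1)/(4*d^2 + 12*d + 9)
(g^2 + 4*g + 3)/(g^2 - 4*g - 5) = (g + 3)/(g - 5)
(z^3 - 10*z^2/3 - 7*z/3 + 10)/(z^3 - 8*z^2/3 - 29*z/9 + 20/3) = 3*(z - 2)/(3*z - 4)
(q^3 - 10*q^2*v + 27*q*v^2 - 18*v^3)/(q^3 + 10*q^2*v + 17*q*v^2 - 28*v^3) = (q^2 - 9*q*v + 18*v^2)/(q^2 + 11*q*v + 28*v^2)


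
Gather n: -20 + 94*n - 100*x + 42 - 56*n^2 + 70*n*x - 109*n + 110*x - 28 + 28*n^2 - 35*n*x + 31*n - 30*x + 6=-28*n^2 + n*(35*x + 16) - 20*x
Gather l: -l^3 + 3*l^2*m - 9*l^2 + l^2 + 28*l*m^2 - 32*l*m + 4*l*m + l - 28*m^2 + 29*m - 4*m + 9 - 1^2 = -l^3 + l^2*(3*m - 8) + l*(28*m^2 - 28*m + 1) - 28*m^2 + 25*m + 8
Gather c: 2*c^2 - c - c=2*c^2 - 2*c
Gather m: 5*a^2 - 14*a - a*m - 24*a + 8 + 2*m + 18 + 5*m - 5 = 5*a^2 - 38*a + m*(7 - a) + 21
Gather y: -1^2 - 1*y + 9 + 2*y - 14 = y - 6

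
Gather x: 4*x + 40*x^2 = 40*x^2 + 4*x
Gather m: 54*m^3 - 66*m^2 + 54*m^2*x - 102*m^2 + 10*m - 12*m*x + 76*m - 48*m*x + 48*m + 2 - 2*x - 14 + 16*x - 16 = 54*m^3 + m^2*(54*x - 168) + m*(134 - 60*x) + 14*x - 28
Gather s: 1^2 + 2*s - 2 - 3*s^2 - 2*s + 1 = -3*s^2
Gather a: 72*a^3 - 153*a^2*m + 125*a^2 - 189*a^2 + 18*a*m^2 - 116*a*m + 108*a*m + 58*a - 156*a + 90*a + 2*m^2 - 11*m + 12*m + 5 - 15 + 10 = 72*a^3 + a^2*(-153*m - 64) + a*(18*m^2 - 8*m - 8) + 2*m^2 + m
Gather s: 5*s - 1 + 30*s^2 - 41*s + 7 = 30*s^2 - 36*s + 6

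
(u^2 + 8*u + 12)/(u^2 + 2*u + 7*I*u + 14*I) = (u + 6)/(u + 7*I)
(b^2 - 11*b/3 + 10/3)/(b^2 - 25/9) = 3*(b - 2)/(3*b + 5)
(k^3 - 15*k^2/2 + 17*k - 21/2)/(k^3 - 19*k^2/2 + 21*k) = (k^2 - 4*k + 3)/(k*(k - 6))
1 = 1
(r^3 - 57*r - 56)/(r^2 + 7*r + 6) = (r^2 - r - 56)/(r + 6)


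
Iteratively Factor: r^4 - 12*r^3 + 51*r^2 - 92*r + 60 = (r - 3)*(r^3 - 9*r^2 + 24*r - 20) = (r - 3)*(r - 2)*(r^2 - 7*r + 10) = (r - 5)*(r - 3)*(r - 2)*(r - 2)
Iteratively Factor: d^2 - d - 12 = (d - 4)*(d + 3)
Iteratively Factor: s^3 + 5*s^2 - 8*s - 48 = (s - 3)*(s^2 + 8*s + 16) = (s - 3)*(s + 4)*(s + 4)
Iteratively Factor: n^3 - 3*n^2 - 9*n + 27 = (n - 3)*(n^2 - 9) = (n - 3)^2*(n + 3)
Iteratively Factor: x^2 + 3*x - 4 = (x - 1)*(x + 4)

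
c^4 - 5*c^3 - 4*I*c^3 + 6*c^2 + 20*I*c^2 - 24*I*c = c*(c - 3)*(c - 2)*(c - 4*I)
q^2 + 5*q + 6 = (q + 2)*(q + 3)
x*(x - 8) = x^2 - 8*x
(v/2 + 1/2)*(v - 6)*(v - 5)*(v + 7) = v^4/2 - 3*v^3/2 - 51*v^2/2 + 163*v/2 + 105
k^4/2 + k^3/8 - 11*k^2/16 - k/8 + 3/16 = (k/2 + 1/2)*(k - 1)*(k - 1/2)*(k + 3/4)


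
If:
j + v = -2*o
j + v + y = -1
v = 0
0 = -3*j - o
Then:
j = 0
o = 0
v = 0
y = -1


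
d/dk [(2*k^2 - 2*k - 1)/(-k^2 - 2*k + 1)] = 2*(-3*k^2 + k - 2)/(k^4 + 4*k^3 + 2*k^2 - 4*k + 1)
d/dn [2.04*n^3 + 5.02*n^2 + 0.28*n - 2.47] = 6.12*n^2 + 10.04*n + 0.28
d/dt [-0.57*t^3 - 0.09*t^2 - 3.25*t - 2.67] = -1.71*t^2 - 0.18*t - 3.25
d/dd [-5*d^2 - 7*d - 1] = -10*d - 7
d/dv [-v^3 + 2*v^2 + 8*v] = -3*v^2 + 4*v + 8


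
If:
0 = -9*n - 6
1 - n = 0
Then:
No Solution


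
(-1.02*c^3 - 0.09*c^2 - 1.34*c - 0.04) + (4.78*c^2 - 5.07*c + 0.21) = -1.02*c^3 + 4.69*c^2 - 6.41*c + 0.17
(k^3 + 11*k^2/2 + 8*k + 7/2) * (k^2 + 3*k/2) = k^5 + 7*k^4 + 65*k^3/4 + 31*k^2/2 + 21*k/4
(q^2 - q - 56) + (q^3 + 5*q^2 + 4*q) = q^3 + 6*q^2 + 3*q - 56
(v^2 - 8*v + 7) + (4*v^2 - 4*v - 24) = 5*v^2 - 12*v - 17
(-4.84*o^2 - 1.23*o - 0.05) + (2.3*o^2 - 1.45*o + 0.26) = -2.54*o^2 - 2.68*o + 0.21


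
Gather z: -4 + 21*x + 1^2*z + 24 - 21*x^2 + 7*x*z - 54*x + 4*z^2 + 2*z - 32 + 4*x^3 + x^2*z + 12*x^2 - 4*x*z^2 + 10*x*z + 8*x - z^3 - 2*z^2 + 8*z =4*x^3 - 9*x^2 - 25*x - z^3 + z^2*(2 - 4*x) + z*(x^2 + 17*x + 11) - 12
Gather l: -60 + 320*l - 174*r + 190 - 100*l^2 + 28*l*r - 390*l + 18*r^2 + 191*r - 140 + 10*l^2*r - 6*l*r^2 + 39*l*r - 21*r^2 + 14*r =l^2*(10*r - 100) + l*(-6*r^2 + 67*r - 70) - 3*r^2 + 31*r - 10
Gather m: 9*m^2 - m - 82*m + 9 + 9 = 9*m^2 - 83*m + 18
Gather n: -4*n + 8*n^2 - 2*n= 8*n^2 - 6*n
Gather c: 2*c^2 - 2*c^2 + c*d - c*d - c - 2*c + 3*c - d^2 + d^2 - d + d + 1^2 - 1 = 0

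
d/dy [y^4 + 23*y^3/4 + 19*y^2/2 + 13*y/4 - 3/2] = 4*y^3 + 69*y^2/4 + 19*y + 13/4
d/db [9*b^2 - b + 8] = 18*b - 1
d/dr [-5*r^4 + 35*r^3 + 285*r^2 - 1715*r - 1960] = -20*r^3 + 105*r^2 + 570*r - 1715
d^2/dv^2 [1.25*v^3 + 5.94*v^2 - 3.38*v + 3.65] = 7.5*v + 11.88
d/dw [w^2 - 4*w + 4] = 2*w - 4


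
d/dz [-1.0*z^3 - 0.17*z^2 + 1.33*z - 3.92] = -3.0*z^2 - 0.34*z + 1.33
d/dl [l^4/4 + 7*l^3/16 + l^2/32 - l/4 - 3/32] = l^3 + 21*l^2/16 + l/16 - 1/4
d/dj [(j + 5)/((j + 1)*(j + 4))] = (-j^2 - 10*j - 21)/(j^4 + 10*j^3 + 33*j^2 + 40*j + 16)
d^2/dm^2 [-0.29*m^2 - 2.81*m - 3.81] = -0.580000000000000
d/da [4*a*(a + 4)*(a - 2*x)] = 12*a^2 - 16*a*x + 32*a - 32*x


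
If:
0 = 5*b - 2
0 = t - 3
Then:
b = 2/5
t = 3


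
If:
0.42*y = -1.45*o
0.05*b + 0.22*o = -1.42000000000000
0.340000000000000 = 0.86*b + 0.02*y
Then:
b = -0.12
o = -6.43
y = 22.19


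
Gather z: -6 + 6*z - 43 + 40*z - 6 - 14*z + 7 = 32*z - 48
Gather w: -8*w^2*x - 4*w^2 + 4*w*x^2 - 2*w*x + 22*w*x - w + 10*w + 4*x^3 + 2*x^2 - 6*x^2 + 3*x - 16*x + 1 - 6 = w^2*(-8*x - 4) + w*(4*x^2 + 20*x + 9) + 4*x^3 - 4*x^2 - 13*x - 5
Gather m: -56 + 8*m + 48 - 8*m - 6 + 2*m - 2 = 2*m - 16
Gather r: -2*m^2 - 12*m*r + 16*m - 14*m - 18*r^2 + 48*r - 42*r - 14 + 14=-2*m^2 + 2*m - 18*r^2 + r*(6 - 12*m)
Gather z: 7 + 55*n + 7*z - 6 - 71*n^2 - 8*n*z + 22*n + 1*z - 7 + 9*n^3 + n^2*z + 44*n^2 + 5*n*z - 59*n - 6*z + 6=9*n^3 - 27*n^2 + 18*n + z*(n^2 - 3*n + 2)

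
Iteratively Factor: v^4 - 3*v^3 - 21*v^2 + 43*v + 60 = (v + 4)*(v^3 - 7*v^2 + 7*v + 15) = (v - 5)*(v + 4)*(v^2 - 2*v - 3) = (v - 5)*(v + 1)*(v + 4)*(v - 3)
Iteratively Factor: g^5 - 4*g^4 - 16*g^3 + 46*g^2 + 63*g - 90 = (g - 3)*(g^4 - g^3 - 19*g^2 - 11*g + 30) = (g - 5)*(g - 3)*(g^3 + 4*g^2 + g - 6) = (g - 5)*(g - 3)*(g + 3)*(g^2 + g - 2) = (g - 5)*(g - 3)*(g + 2)*(g + 3)*(g - 1)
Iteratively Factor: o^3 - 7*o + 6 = (o + 3)*(o^2 - 3*o + 2) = (o - 2)*(o + 3)*(o - 1)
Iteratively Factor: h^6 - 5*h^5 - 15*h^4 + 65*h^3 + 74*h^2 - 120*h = (h - 1)*(h^5 - 4*h^4 - 19*h^3 + 46*h^2 + 120*h) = h*(h - 1)*(h^4 - 4*h^3 - 19*h^2 + 46*h + 120) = h*(h - 4)*(h - 1)*(h^3 - 19*h - 30) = h*(h - 4)*(h - 1)*(h + 2)*(h^2 - 2*h - 15) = h*(h - 5)*(h - 4)*(h - 1)*(h + 2)*(h + 3)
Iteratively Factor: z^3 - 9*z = (z)*(z^2 - 9) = z*(z - 3)*(z + 3)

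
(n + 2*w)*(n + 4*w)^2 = n^3 + 10*n^2*w + 32*n*w^2 + 32*w^3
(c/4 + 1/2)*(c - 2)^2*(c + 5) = c^4/4 + 3*c^3/4 - 7*c^2/2 - 3*c + 10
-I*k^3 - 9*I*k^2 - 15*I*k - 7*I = (k + 1)*(k + 7)*(-I*k - I)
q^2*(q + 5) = q^3 + 5*q^2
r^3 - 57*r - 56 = (r - 8)*(r + 1)*(r + 7)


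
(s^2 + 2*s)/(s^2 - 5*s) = (s + 2)/(s - 5)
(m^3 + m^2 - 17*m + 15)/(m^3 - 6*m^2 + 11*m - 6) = (m + 5)/(m - 2)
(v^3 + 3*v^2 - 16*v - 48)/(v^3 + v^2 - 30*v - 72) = (v - 4)/(v - 6)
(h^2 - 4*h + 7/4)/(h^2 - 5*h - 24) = (-h^2 + 4*h - 7/4)/(-h^2 + 5*h + 24)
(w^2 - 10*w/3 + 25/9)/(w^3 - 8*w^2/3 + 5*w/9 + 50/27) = 3/(3*w + 2)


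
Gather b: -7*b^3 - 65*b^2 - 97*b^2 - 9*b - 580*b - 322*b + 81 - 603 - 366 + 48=-7*b^3 - 162*b^2 - 911*b - 840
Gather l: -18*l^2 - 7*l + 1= -18*l^2 - 7*l + 1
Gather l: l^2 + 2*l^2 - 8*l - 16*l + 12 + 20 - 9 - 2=3*l^2 - 24*l + 21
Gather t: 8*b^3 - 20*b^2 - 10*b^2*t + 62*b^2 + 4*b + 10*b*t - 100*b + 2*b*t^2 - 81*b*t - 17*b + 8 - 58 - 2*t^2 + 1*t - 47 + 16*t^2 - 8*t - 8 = 8*b^3 + 42*b^2 - 113*b + t^2*(2*b + 14) + t*(-10*b^2 - 71*b - 7) - 105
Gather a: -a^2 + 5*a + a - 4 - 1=-a^2 + 6*a - 5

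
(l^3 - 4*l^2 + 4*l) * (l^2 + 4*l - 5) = l^5 - 17*l^3 + 36*l^2 - 20*l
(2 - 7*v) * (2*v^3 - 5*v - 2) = -14*v^4 + 4*v^3 + 35*v^2 + 4*v - 4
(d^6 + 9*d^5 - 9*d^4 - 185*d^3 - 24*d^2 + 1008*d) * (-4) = -4*d^6 - 36*d^5 + 36*d^4 + 740*d^3 + 96*d^2 - 4032*d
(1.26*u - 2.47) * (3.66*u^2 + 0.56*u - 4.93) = 4.6116*u^3 - 8.3346*u^2 - 7.595*u + 12.1771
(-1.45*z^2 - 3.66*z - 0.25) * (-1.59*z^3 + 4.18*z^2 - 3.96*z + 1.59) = 2.3055*z^5 - 0.241599999999998*z^4 - 9.1593*z^3 + 11.1431*z^2 - 4.8294*z - 0.3975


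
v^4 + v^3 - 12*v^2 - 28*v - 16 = (v - 4)*(v + 1)*(v + 2)^2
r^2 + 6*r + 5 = (r + 1)*(r + 5)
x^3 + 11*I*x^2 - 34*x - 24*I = (x + I)*(x + 4*I)*(x + 6*I)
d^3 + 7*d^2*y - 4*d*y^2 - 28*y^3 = (d - 2*y)*(d + 2*y)*(d + 7*y)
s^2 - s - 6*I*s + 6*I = (s - 1)*(s - 6*I)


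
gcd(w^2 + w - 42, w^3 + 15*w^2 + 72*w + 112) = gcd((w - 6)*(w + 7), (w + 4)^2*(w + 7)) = w + 7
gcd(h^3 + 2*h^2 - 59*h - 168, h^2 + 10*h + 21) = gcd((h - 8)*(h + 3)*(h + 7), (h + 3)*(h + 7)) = h^2 + 10*h + 21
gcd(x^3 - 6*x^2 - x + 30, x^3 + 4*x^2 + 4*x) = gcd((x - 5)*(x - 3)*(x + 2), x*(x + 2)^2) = x + 2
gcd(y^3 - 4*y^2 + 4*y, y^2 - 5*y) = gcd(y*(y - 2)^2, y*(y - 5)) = y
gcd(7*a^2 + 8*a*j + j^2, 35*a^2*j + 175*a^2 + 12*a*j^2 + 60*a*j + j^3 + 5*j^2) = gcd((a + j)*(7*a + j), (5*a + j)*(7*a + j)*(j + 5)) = 7*a + j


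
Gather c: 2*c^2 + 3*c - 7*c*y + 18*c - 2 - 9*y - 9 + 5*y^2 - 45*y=2*c^2 + c*(21 - 7*y) + 5*y^2 - 54*y - 11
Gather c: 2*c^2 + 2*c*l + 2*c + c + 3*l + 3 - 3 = 2*c^2 + c*(2*l + 3) + 3*l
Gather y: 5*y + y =6*y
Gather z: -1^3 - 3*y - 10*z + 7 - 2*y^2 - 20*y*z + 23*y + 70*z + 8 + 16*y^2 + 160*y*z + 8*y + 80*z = 14*y^2 + 28*y + z*(140*y + 140) + 14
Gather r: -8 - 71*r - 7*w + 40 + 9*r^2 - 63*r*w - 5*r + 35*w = 9*r^2 + r*(-63*w - 76) + 28*w + 32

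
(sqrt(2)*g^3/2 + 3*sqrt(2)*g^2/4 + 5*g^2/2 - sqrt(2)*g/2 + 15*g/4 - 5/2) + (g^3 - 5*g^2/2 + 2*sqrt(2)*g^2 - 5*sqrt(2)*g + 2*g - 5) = sqrt(2)*g^3/2 + g^3 + 11*sqrt(2)*g^2/4 - 11*sqrt(2)*g/2 + 23*g/4 - 15/2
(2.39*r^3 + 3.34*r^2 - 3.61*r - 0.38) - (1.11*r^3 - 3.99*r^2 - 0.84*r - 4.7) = 1.28*r^3 + 7.33*r^2 - 2.77*r + 4.32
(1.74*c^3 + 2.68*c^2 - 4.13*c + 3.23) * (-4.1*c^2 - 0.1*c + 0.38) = -7.134*c^5 - 11.162*c^4 + 17.3262*c^3 - 11.8116*c^2 - 1.8924*c + 1.2274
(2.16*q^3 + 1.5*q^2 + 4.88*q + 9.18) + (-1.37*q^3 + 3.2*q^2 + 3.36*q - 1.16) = 0.79*q^3 + 4.7*q^2 + 8.24*q + 8.02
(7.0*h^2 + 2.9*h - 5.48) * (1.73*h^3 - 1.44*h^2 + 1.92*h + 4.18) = 12.11*h^5 - 5.063*h^4 - 0.216400000000002*h^3 + 42.7192*h^2 + 1.6004*h - 22.9064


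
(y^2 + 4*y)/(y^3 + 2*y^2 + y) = (y + 4)/(y^2 + 2*y + 1)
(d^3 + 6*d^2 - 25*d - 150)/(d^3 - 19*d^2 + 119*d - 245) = (d^2 + 11*d + 30)/(d^2 - 14*d + 49)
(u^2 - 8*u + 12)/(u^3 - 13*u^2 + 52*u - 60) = 1/(u - 5)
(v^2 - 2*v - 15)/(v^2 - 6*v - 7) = (-v^2 + 2*v + 15)/(-v^2 + 6*v + 7)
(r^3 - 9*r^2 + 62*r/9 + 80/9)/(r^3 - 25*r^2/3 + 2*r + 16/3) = (r - 5/3)/(r - 1)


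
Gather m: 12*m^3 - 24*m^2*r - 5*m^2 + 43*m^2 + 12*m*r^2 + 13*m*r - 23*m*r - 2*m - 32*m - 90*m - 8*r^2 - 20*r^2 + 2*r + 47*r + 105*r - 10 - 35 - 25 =12*m^3 + m^2*(38 - 24*r) + m*(12*r^2 - 10*r - 124) - 28*r^2 + 154*r - 70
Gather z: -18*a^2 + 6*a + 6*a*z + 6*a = -18*a^2 + 6*a*z + 12*a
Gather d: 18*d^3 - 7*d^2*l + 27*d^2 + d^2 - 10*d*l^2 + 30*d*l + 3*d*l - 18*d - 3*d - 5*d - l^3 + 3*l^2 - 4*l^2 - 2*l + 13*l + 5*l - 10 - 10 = 18*d^3 + d^2*(28 - 7*l) + d*(-10*l^2 + 33*l - 26) - l^3 - l^2 + 16*l - 20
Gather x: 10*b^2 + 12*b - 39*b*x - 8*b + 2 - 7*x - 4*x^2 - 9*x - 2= 10*b^2 + 4*b - 4*x^2 + x*(-39*b - 16)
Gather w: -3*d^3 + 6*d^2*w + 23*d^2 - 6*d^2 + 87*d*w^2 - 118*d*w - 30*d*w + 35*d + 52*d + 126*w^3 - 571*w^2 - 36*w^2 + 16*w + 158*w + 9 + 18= -3*d^3 + 17*d^2 + 87*d + 126*w^3 + w^2*(87*d - 607) + w*(6*d^2 - 148*d + 174) + 27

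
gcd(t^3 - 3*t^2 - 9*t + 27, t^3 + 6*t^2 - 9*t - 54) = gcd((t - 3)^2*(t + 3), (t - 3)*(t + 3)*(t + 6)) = t^2 - 9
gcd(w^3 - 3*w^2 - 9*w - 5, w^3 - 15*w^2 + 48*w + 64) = w + 1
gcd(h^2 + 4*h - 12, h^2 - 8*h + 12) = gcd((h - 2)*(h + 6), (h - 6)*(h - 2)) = h - 2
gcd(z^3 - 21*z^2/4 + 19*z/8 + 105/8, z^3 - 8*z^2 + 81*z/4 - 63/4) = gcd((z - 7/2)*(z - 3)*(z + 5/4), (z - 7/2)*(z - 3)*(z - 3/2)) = z^2 - 13*z/2 + 21/2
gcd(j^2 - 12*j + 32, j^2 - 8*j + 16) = j - 4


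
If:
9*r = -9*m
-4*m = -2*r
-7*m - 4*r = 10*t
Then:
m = 0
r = 0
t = 0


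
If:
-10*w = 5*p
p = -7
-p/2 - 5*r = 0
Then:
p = -7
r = 7/10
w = 7/2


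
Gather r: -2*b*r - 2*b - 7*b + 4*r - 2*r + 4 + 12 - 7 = -9*b + r*(2 - 2*b) + 9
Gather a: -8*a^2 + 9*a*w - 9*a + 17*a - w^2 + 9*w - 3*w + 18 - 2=-8*a^2 + a*(9*w + 8) - w^2 + 6*w + 16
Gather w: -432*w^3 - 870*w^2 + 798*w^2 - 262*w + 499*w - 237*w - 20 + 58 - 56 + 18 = -432*w^3 - 72*w^2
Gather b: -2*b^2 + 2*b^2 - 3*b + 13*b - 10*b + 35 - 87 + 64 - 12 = 0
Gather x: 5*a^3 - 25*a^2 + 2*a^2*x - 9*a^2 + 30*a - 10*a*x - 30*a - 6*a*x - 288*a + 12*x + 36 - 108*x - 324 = 5*a^3 - 34*a^2 - 288*a + x*(2*a^2 - 16*a - 96) - 288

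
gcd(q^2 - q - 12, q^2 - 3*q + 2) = 1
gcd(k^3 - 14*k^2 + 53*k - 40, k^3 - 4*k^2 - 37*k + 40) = k^2 - 9*k + 8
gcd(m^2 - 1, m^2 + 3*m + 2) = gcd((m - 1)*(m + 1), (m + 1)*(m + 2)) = m + 1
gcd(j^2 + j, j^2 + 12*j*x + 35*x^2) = 1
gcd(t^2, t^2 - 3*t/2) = t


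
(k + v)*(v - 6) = k*v - 6*k + v^2 - 6*v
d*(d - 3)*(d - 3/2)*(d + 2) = d^4 - 5*d^3/2 - 9*d^2/2 + 9*d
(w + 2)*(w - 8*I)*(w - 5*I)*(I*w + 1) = I*w^4 + 14*w^3 + 2*I*w^3 + 28*w^2 - 53*I*w^2 - 40*w - 106*I*w - 80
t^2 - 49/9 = (t - 7/3)*(t + 7/3)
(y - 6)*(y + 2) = y^2 - 4*y - 12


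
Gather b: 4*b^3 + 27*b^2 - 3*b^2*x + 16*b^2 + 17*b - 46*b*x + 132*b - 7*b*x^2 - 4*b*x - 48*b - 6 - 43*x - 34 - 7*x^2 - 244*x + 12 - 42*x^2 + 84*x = 4*b^3 + b^2*(43 - 3*x) + b*(-7*x^2 - 50*x + 101) - 49*x^2 - 203*x - 28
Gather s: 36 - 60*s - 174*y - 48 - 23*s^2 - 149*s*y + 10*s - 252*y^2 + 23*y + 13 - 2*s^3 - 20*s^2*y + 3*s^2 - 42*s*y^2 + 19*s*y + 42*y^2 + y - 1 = -2*s^3 + s^2*(-20*y - 20) + s*(-42*y^2 - 130*y - 50) - 210*y^2 - 150*y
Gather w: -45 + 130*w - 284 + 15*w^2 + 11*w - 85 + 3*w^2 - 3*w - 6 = 18*w^2 + 138*w - 420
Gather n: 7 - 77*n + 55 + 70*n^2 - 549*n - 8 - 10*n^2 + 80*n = 60*n^2 - 546*n + 54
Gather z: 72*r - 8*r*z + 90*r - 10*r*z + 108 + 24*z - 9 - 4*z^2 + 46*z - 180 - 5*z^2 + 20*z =162*r - 9*z^2 + z*(90 - 18*r) - 81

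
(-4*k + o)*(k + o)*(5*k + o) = -20*k^3 - 19*k^2*o + 2*k*o^2 + o^3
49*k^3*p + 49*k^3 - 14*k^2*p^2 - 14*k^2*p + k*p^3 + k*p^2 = (-7*k + p)^2*(k*p + k)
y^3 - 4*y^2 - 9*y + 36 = (y - 4)*(y - 3)*(y + 3)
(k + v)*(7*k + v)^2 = 49*k^3 + 63*k^2*v + 15*k*v^2 + v^3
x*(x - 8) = x^2 - 8*x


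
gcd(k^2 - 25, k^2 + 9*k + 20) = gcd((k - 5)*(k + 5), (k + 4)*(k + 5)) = k + 5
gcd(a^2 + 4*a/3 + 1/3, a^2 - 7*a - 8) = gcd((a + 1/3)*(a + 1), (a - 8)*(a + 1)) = a + 1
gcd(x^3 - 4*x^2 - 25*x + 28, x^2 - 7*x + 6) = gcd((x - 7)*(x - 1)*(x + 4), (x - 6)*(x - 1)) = x - 1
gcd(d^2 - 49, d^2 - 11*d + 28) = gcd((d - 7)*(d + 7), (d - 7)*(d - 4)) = d - 7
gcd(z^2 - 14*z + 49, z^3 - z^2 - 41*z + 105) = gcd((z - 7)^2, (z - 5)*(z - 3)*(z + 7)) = 1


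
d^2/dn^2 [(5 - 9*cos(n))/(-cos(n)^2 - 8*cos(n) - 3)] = 2*(-81*(1 - cos(2*n))^2*cos(n) + 92*(1 - cos(2*n))^2 - 1494*cos(n) + 1260*cos(2*n) + 228*cos(3*n) + 18*cos(5*n) - 3276)/(16*cos(n) + cos(2*n) + 7)^3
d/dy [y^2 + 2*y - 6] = 2*y + 2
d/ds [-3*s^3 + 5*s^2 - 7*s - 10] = -9*s^2 + 10*s - 7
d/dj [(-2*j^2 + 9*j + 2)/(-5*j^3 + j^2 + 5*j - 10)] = (-10*j^4 + 90*j^3 + 11*j^2 + 36*j - 100)/(25*j^6 - 10*j^5 - 49*j^4 + 110*j^3 + 5*j^2 - 100*j + 100)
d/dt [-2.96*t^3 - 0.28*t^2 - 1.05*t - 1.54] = -8.88*t^2 - 0.56*t - 1.05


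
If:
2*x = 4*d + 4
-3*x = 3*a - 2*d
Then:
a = -2*x/3 - 2/3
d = x/2 - 1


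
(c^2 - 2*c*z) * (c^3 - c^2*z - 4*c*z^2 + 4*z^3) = c^5 - 3*c^4*z - 2*c^3*z^2 + 12*c^2*z^3 - 8*c*z^4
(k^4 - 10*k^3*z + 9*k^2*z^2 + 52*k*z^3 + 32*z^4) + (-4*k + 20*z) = k^4 - 10*k^3*z + 9*k^2*z^2 + 52*k*z^3 - 4*k + 32*z^4 + 20*z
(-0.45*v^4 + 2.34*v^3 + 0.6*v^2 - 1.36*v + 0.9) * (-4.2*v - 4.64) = 1.89*v^5 - 7.74*v^4 - 13.3776*v^3 + 2.928*v^2 + 2.5304*v - 4.176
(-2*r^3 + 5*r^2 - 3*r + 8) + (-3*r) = -2*r^3 + 5*r^2 - 6*r + 8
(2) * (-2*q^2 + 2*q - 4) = -4*q^2 + 4*q - 8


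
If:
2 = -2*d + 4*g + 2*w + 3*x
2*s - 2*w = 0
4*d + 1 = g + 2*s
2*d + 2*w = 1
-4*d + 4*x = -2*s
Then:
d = 1/14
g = 3/7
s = 3/7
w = 3/7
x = -1/7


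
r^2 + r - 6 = (r - 2)*(r + 3)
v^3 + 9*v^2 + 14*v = v*(v + 2)*(v + 7)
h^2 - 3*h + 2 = (h - 2)*(h - 1)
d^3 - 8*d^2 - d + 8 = (d - 8)*(d - 1)*(d + 1)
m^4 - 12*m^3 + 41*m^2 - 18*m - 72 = (m - 6)*(m - 4)*(m - 3)*(m + 1)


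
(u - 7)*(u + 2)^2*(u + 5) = u^4 + 2*u^3 - 39*u^2 - 148*u - 140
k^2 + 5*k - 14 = (k - 2)*(k + 7)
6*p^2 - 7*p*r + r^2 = (-6*p + r)*(-p + r)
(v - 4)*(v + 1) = v^2 - 3*v - 4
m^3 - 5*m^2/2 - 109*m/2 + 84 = (m - 8)*(m - 3/2)*(m + 7)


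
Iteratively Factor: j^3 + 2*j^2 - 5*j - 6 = (j - 2)*(j^2 + 4*j + 3) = (j - 2)*(j + 3)*(j + 1)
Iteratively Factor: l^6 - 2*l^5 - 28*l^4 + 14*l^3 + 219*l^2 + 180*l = (l + 3)*(l^5 - 5*l^4 - 13*l^3 + 53*l^2 + 60*l) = l*(l + 3)*(l^4 - 5*l^3 - 13*l^2 + 53*l + 60) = l*(l + 3)^2*(l^3 - 8*l^2 + 11*l + 20) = l*(l - 4)*(l + 3)^2*(l^2 - 4*l - 5) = l*(l - 4)*(l + 1)*(l + 3)^2*(l - 5)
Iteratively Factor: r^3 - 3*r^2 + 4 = (r - 2)*(r^2 - r - 2) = (r - 2)^2*(r + 1)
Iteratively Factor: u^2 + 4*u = (u + 4)*(u)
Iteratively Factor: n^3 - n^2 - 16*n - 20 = (n - 5)*(n^2 + 4*n + 4) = (n - 5)*(n + 2)*(n + 2)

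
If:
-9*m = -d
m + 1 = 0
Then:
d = -9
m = -1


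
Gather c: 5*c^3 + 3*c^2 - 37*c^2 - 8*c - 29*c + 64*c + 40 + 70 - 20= 5*c^3 - 34*c^2 + 27*c + 90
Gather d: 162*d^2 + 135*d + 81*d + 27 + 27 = 162*d^2 + 216*d + 54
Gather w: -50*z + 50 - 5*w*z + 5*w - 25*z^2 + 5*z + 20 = w*(5 - 5*z) - 25*z^2 - 45*z + 70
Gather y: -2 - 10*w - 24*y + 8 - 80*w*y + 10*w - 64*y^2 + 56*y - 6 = -64*y^2 + y*(32 - 80*w)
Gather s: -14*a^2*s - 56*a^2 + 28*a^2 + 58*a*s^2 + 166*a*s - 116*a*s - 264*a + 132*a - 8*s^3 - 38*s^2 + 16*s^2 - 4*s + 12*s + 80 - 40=-28*a^2 - 132*a - 8*s^3 + s^2*(58*a - 22) + s*(-14*a^2 + 50*a + 8) + 40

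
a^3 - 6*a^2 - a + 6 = (a - 6)*(a - 1)*(a + 1)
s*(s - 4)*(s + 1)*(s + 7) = s^4 + 4*s^3 - 25*s^2 - 28*s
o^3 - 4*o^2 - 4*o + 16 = (o - 4)*(o - 2)*(o + 2)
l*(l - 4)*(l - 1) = l^3 - 5*l^2 + 4*l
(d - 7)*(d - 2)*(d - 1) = d^3 - 10*d^2 + 23*d - 14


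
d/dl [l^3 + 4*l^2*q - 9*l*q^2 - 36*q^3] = 3*l^2 + 8*l*q - 9*q^2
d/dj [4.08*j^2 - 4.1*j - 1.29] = 8.16*j - 4.1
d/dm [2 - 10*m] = -10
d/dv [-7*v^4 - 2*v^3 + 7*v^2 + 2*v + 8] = -28*v^3 - 6*v^2 + 14*v + 2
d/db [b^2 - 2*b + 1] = 2*b - 2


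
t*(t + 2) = t^2 + 2*t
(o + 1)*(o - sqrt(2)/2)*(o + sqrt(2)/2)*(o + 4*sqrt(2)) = o^4 + o^3 + 4*sqrt(2)*o^3 - o^2/2 + 4*sqrt(2)*o^2 - 2*sqrt(2)*o - o/2 - 2*sqrt(2)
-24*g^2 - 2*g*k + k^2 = (-6*g + k)*(4*g + k)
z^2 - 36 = (z - 6)*(z + 6)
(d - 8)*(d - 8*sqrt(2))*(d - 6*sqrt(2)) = d^3 - 14*sqrt(2)*d^2 - 8*d^2 + 96*d + 112*sqrt(2)*d - 768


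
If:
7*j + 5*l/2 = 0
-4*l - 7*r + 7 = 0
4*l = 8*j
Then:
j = 0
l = 0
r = 1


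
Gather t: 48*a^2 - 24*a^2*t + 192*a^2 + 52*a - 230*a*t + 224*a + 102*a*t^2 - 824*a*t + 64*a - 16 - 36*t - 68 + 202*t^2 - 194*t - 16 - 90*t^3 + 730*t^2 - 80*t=240*a^2 + 340*a - 90*t^3 + t^2*(102*a + 932) + t*(-24*a^2 - 1054*a - 310) - 100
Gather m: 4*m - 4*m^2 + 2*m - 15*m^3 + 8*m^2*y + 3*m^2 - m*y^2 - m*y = -15*m^3 + m^2*(8*y - 1) + m*(-y^2 - y + 6)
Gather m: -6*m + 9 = 9 - 6*m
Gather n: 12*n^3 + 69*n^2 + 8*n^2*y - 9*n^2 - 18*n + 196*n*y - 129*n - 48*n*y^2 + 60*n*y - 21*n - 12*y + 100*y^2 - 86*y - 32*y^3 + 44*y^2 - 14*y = 12*n^3 + n^2*(8*y + 60) + n*(-48*y^2 + 256*y - 168) - 32*y^3 + 144*y^2 - 112*y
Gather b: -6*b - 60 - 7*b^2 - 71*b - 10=-7*b^2 - 77*b - 70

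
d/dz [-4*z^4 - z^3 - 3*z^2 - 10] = z*(-16*z^2 - 3*z - 6)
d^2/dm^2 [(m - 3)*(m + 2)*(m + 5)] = 6*m + 8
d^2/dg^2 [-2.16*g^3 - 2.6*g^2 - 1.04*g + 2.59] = -12.96*g - 5.2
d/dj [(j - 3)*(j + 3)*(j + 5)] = 3*j^2 + 10*j - 9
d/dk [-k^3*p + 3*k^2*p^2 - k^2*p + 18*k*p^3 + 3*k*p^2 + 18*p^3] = p*(-3*k^2 + 6*k*p - 2*k + 18*p^2 + 3*p)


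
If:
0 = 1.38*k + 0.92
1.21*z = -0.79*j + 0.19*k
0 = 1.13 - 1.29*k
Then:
No Solution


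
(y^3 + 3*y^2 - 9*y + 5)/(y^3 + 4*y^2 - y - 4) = (y^2 + 4*y - 5)/(y^2 + 5*y + 4)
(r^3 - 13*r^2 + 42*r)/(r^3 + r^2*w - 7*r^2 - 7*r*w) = (r - 6)/(r + w)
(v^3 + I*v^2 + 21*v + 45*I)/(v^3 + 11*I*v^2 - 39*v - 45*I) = (v - 5*I)/(v + 5*I)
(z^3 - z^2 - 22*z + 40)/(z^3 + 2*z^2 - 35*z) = (z^3 - z^2 - 22*z + 40)/(z*(z^2 + 2*z - 35))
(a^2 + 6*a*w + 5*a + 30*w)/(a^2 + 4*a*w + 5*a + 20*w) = (a + 6*w)/(a + 4*w)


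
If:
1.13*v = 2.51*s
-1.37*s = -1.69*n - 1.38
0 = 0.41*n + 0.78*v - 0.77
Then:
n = -0.38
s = 0.54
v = 1.19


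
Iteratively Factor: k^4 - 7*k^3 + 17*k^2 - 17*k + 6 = (k - 1)*(k^3 - 6*k^2 + 11*k - 6) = (k - 3)*(k - 1)*(k^2 - 3*k + 2) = (k - 3)*(k - 1)^2*(k - 2)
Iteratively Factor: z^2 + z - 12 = (z + 4)*(z - 3)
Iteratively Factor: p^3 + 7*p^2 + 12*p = (p)*(p^2 + 7*p + 12) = p*(p + 4)*(p + 3)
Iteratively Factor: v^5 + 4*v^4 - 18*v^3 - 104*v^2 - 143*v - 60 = (v + 1)*(v^4 + 3*v^3 - 21*v^2 - 83*v - 60) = (v - 5)*(v + 1)*(v^3 + 8*v^2 + 19*v + 12) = (v - 5)*(v + 1)*(v + 3)*(v^2 + 5*v + 4) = (v - 5)*(v + 1)*(v + 3)*(v + 4)*(v + 1)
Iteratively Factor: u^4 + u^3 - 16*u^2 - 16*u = (u - 4)*(u^3 + 5*u^2 + 4*u) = (u - 4)*(u + 1)*(u^2 + 4*u) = (u - 4)*(u + 1)*(u + 4)*(u)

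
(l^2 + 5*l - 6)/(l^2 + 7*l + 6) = (l - 1)/(l + 1)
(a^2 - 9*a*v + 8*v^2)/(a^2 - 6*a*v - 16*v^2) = (a - v)/(a + 2*v)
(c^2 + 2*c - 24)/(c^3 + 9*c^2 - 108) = (c - 4)/(c^2 + 3*c - 18)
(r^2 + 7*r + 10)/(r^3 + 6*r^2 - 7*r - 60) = (r + 2)/(r^2 + r - 12)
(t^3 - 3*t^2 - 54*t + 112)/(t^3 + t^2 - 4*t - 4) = (t^2 - t - 56)/(t^2 + 3*t + 2)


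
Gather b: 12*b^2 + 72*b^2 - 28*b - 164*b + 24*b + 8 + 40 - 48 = 84*b^2 - 168*b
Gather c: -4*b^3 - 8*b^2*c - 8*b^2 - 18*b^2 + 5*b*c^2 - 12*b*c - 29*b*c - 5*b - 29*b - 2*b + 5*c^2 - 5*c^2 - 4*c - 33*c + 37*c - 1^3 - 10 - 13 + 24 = -4*b^3 - 26*b^2 + 5*b*c^2 - 36*b + c*(-8*b^2 - 41*b)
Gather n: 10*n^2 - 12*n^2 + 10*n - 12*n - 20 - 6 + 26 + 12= -2*n^2 - 2*n + 12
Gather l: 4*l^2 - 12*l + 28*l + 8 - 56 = 4*l^2 + 16*l - 48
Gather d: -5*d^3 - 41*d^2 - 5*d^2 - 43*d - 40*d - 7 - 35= -5*d^3 - 46*d^2 - 83*d - 42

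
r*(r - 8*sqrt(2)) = r^2 - 8*sqrt(2)*r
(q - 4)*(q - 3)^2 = q^3 - 10*q^2 + 33*q - 36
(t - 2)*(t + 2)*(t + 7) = t^3 + 7*t^2 - 4*t - 28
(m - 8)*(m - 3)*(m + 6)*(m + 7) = m^4 + 2*m^3 - 77*m^2 - 150*m + 1008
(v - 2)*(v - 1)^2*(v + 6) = v^4 + 2*v^3 - 19*v^2 + 28*v - 12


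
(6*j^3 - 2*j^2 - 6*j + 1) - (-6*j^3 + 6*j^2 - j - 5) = 12*j^3 - 8*j^2 - 5*j + 6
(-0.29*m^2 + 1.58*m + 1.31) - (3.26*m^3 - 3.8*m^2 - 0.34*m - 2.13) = -3.26*m^3 + 3.51*m^2 + 1.92*m + 3.44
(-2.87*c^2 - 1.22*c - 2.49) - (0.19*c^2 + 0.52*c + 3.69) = -3.06*c^2 - 1.74*c - 6.18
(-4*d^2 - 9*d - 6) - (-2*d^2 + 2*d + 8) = -2*d^2 - 11*d - 14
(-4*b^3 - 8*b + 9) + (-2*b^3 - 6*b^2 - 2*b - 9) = -6*b^3 - 6*b^2 - 10*b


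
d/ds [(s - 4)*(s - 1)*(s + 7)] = 3*s^2 + 4*s - 31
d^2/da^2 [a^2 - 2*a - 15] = 2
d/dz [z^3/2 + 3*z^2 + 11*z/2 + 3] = 3*z^2/2 + 6*z + 11/2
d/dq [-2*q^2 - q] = -4*q - 1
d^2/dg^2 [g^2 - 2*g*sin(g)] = 2*g*sin(g) - 4*cos(g) + 2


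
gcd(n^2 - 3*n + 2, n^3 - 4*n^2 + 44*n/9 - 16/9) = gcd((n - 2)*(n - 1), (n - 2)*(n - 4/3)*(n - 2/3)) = n - 2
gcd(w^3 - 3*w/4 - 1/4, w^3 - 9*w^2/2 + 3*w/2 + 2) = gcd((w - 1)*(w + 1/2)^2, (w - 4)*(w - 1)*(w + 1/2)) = w^2 - w/2 - 1/2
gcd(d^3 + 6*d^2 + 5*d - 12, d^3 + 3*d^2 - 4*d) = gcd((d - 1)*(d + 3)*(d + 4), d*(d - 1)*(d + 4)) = d^2 + 3*d - 4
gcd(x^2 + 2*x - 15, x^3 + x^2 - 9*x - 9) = x - 3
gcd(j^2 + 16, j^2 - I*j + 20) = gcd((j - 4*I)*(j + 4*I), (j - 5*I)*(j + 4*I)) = j + 4*I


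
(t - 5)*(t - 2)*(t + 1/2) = t^3 - 13*t^2/2 + 13*t/2 + 5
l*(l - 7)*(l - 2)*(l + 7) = l^4 - 2*l^3 - 49*l^2 + 98*l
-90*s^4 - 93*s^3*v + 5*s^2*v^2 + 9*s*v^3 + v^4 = (-3*s + v)*(s + v)*(5*s + v)*(6*s + v)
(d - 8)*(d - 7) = d^2 - 15*d + 56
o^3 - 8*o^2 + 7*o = o*(o - 7)*(o - 1)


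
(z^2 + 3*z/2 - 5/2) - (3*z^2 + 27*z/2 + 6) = -2*z^2 - 12*z - 17/2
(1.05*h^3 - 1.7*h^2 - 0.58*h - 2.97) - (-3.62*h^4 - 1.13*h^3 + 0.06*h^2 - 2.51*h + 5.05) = 3.62*h^4 + 2.18*h^3 - 1.76*h^2 + 1.93*h - 8.02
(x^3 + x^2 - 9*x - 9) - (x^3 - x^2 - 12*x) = 2*x^2 + 3*x - 9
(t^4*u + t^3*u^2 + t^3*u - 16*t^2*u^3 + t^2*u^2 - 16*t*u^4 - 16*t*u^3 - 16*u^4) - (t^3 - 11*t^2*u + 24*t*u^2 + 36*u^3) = t^4*u + t^3*u^2 + t^3*u - t^3 - 16*t^2*u^3 + t^2*u^2 + 11*t^2*u - 16*t*u^4 - 16*t*u^3 - 24*t*u^2 - 16*u^4 - 36*u^3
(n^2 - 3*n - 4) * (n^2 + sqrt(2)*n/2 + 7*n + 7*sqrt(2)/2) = n^4 + sqrt(2)*n^3/2 + 4*n^3 - 25*n^2 + 2*sqrt(2)*n^2 - 28*n - 25*sqrt(2)*n/2 - 14*sqrt(2)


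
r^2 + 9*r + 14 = (r + 2)*(r + 7)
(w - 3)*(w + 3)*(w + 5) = w^3 + 5*w^2 - 9*w - 45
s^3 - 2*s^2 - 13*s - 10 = (s - 5)*(s + 1)*(s + 2)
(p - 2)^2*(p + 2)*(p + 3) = p^4 + p^3 - 10*p^2 - 4*p + 24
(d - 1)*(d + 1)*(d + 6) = d^3 + 6*d^2 - d - 6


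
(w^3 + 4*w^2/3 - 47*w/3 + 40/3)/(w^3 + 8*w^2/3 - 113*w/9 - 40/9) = 3*(w - 1)/(3*w + 1)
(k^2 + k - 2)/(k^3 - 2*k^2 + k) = (k + 2)/(k*(k - 1))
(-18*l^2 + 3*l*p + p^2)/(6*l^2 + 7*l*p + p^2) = (-3*l + p)/(l + p)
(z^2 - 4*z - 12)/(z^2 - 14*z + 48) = (z + 2)/(z - 8)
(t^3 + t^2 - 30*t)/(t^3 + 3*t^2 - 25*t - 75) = t*(t + 6)/(t^2 + 8*t + 15)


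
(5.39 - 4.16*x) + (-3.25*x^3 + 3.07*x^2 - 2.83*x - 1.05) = -3.25*x^3 + 3.07*x^2 - 6.99*x + 4.34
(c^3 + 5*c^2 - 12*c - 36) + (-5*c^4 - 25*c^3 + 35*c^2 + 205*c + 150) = -5*c^4 - 24*c^3 + 40*c^2 + 193*c + 114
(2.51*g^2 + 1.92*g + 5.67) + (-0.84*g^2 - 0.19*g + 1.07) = 1.67*g^2 + 1.73*g + 6.74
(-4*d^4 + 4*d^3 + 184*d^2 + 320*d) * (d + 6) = -4*d^5 - 20*d^4 + 208*d^3 + 1424*d^2 + 1920*d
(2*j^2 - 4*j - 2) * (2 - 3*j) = -6*j^3 + 16*j^2 - 2*j - 4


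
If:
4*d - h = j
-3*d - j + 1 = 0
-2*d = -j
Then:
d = 1/5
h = 2/5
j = 2/5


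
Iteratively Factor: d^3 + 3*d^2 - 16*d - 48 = (d - 4)*(d^2 + 7*d + 12) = (d - 4)*(d + 4)*(d + 3)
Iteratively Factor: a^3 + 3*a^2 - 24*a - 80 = (a + 4)*(a^2 - a - 20) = (a + 4)^2*(a - 5)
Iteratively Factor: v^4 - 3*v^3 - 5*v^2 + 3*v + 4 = (v - 4)*(v^3 + v^2 - v - 1) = (v - 4)*(v - 1)*(v^2 + 2*v + 1) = (v - 4)*(v - 1)*(v + 1)*(v + 1)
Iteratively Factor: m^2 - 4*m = (m - 4)*(m)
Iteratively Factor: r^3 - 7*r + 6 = (r - 1)*(r^2 + r - 6) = (r - 1)*(r + 3)*(r - 2)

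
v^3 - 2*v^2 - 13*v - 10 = (v - 5)*(v + 1)*(v + 2)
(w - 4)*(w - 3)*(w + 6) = w^3 - w^2 - 30*w + 72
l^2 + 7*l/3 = l*(l + 7/3)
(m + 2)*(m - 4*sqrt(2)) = m^2 - 4*sqrt(2)*m + 2*m - 8*sqrt(2)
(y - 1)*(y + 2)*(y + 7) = y^3 + 8*y^2 + 5*y - 14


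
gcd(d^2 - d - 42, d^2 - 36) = d + 6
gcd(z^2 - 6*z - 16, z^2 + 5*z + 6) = z + 2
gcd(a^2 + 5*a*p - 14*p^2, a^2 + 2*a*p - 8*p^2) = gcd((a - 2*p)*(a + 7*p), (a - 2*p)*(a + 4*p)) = -a + 2*p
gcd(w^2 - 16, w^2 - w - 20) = w + 4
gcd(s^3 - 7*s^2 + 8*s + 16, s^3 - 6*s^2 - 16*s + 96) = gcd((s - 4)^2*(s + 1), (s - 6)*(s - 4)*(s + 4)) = s - 4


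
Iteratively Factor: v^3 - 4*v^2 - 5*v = (v + 1)*(v^2 - 5*v) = (v - 5)*(v + 1)*(v)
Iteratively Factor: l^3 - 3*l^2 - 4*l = (l - 4)*(l^2 + l) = (l - 4)*(l + 1)*(l)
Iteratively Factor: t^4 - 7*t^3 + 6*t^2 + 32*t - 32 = (t - 4)*(t^3 - 3*t^2 - 6*t + 8) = (t - 4)^2*(t^2 + t - 2) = (t - 4)^2*(t + 2)*(t - 1)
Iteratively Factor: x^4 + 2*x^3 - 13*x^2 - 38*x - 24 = (x + 1)*(x^3 + x^2 - 14*x - 24) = (x + 1)*(x + 2)*(x^2 - x - 12) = (x + 1)*(x + 2)*(x + 3)*(x - 4)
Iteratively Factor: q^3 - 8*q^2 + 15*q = (q - 5)*(q^2 - 3*q) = q*(q - 5)*(q - 3)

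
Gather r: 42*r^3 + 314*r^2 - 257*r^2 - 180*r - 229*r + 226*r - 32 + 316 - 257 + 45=42*r^3 + 57*r^2 - 183*r + 72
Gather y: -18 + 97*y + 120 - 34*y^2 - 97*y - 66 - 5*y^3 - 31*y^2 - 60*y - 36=-5*y^3 - 65*y^2 - 60*y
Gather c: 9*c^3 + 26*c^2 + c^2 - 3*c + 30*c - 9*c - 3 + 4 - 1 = 9*c^3 + 27*c^2 + 18*c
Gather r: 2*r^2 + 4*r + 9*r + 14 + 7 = 2*r^2 + 13*r + 21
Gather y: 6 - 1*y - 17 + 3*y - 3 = 2*y - 14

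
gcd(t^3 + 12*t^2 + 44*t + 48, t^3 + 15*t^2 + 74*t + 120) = t^2 + 10*t + 24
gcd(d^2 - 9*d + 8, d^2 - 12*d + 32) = d - 8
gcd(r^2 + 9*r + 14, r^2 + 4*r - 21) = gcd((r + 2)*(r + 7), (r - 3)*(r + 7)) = r + 7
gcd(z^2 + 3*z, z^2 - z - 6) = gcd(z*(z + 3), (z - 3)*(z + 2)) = 1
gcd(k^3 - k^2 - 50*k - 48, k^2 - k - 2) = k + 1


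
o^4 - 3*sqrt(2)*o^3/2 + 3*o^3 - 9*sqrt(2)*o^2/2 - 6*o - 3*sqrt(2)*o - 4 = (o + 1)*(o + 2)*(o - 2*sqrt(2))*(o + sqrt(2)/2)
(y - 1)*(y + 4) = y^2 + 3*y - 4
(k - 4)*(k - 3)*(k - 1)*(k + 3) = k^4 - 5*k^3 - 5*k^2 + 45*k - 36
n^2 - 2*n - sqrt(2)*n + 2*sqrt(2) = (n - 2)*(n - sqrt(2))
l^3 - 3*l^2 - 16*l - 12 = (l - 6)*(l + 1)*(l + 2)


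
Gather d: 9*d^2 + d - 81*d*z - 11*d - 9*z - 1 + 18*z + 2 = 9*d^2 + d*(-81*z - 10) + 9*z + 1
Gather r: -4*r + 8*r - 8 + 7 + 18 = 4*r + 17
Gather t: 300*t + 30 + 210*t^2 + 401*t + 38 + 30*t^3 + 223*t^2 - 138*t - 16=30*t^3 + 433*t^2 + 563*t + 52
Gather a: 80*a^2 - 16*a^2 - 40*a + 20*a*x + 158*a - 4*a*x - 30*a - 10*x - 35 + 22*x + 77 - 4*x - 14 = 64*a^2 + a*(16*x + 88) + 8*x + 28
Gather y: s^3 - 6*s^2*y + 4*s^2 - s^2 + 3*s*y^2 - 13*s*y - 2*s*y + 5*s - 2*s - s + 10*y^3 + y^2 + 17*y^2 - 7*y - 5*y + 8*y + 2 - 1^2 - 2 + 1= s^3 + 3*s^2 + 2*s + 10*y^3 + y^2*(3*s + 18) + y*(-6*s^2 - 15*s - 4)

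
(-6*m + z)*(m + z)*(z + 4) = -6*m^2*z - 24*m^2 - 5*m*z^2 - 20*m*z + z^3 + 4*z^2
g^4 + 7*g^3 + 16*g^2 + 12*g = g*(g + 2)^2*(g + 3)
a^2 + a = a*(a + 1)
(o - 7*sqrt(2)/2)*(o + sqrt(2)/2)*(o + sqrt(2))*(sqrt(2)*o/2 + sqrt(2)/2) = sqrt(2)*o^4/2 - 2*o^3 + sqrt(2)*o^3/2 - 19*sqrt(2)*o^2/4 - 2*o^2 - 19*sqrt(2)*o/4 - 7*o/2 - 7/2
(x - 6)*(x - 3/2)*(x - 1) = x^3 - 17*x^2/2 + 33*x/2 - 9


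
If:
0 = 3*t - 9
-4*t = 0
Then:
No Solution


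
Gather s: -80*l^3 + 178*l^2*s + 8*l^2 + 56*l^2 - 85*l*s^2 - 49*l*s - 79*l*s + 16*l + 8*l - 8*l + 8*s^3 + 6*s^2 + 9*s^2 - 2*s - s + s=-80*l^3 + 64*l^2 + 16*l + 8*s^3 + s^2*(15 - 85*l) + s*(178*l^2 - 128*l - 2)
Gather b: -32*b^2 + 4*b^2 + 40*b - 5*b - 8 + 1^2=-28*b^2 + 35*b - 7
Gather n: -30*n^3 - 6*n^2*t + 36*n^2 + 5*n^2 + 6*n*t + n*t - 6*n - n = -30*n^3 + n^2*(41 - 6*t) + n*(7*t - 7)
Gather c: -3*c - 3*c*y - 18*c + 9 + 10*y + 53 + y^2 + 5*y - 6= c*(-3*y - 21) + y^2 + 15*y + 56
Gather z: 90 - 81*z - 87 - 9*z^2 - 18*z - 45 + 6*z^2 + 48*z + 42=-3*z^2 - 51*z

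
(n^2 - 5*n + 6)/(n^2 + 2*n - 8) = (n - 3)/(n + 4)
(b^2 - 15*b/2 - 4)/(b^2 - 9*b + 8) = (b + 1/2)/(b - 1)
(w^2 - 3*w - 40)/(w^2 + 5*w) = (w - 8)/w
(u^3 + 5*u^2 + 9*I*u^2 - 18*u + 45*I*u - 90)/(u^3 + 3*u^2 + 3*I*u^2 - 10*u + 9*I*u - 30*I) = (u + 6*I)/(u - 2)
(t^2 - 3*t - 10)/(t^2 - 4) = (t - 5)/(t - 2)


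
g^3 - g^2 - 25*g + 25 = (g - 5)*(g - 1)*(g + 5)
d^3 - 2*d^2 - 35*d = d*(d - 7)*(d + 5)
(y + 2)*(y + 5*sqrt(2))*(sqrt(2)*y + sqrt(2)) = sqrt(2)*y^3 + 3*sqrt(2)*y^2 + 10*y^2 + 2*sqrt(2)*y + 30*y + 20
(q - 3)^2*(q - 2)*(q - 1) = q^4 - 9*q^3 + 29*q^2 - 39*q + 18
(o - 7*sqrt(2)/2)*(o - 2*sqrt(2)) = o^2 - 11*sqrt(2)*o/2 + 14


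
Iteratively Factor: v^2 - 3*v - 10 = (v + 2)*(v - 5)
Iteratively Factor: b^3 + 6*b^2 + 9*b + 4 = (b + 1)*(b^2 + 5*b + 4) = (b + 1)*(b + 4)*(b + 1)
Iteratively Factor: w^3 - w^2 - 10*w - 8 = (w + 1)*(w^2 - 2*w - 8) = (w + 1)*(w + 2)*(w - 4)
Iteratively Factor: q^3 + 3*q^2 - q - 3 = (q + 3)*(q^2 - 1) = (q + 1)*(q + 3)*(q - 1)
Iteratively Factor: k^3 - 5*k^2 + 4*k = (k - 1)*(k^2 - 4*k) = k*(k - 1)*(k - 4)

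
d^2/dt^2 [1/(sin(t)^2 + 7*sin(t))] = (-4*sin(t) - 21 - 43/sin(t) + 42/sin(t)^2 + 98/sin(t)^3)/(sin(t) + 7)^3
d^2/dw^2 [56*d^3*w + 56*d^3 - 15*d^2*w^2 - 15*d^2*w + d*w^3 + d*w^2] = 2*d*(-15*d + 3*w + 1)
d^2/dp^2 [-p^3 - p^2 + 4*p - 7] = -6*p - 2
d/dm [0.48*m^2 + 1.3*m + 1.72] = 0.96*m + 1.3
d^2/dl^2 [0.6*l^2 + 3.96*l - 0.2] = 1.20000000000000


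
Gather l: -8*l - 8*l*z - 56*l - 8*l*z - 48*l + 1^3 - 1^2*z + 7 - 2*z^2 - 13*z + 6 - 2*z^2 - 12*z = l*(-16*z - 112) - 4*z^2 - 26*z + 14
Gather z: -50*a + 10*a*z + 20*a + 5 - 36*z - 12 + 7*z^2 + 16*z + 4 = -30*a + 7*z^2 + z*(10*a - 20) - 3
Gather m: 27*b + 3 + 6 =27*b + 9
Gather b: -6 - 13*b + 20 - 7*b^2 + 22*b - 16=-7*b^2 + 9*b - 2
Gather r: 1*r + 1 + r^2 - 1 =r^2 + r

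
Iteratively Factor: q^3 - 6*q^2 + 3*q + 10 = (q - 2)*(q^2 - 4*q - 5) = (q - 5)*(q - 2)*(q + 1)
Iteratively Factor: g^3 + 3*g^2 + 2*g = (g)*(g^2 + 3*g + 2) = g*(g + 1)*(g + 2)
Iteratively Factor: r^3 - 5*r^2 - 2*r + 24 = (r - 3)*(r^2 - 2*r - 8) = (r - 3)*(r + 2)*(r - 4)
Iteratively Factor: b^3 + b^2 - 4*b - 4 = (b - 2)*(b^2 + 3*b + 2) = (b - 2)*(b + 1)*(b + 2)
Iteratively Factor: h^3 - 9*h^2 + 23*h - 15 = (h - 3)*(h^2 - 6*h + 5) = (h - 5)*(h - 3)*(h - 1)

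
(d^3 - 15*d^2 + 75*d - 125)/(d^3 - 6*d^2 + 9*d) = (d^3 - 15*d^2 + 75*d - 125)/(d*(d^2 - 6*d + 9))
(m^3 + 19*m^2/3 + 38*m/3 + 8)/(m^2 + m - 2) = (m^2 + 13*m/3 + 4)/(m - 1)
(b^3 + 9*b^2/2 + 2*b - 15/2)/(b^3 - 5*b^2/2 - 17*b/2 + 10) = (b + 3)/(b - 4)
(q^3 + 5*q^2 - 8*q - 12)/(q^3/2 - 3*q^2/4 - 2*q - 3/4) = 4*(q^2 + 4*q - 12)/(2*q^2 - 5*q - 3)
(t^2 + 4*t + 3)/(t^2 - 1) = (t + 3)/(t - 1)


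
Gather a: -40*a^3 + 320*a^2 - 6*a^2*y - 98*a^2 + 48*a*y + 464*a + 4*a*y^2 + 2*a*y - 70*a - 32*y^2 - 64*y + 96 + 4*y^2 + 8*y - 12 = -40*a^3 + a^2*(222 - 6*y) + a*(4*y^2 + 50*y + 394) - 28*y^2 - 56*y + 84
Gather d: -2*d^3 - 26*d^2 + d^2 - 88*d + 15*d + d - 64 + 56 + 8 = -2*d^3 - 25*d^2 - 72*d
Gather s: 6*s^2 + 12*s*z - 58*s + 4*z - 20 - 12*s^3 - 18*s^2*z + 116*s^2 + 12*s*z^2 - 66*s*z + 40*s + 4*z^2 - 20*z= -12*s^3 + s^2*(122 - 18*z) + s*(12*z^2 - 54*z - 18) + 4*z^2 - 16*z - 20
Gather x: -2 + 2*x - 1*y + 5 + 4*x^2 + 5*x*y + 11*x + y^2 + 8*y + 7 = 4*x^2 + x*(5*y + 13) + y^2 + 7*y + 10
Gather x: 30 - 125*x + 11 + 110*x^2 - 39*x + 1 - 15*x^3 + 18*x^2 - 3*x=-15*x^3 + 128*x^2 - 167*x + 42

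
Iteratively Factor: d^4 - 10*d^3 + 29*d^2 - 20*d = (d)*(d^3 - 10*d^2 + 29*d - 20) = d*(d - 1)*(d^2 - 9*d + 20) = d*(d - 4)*(d - 1)*(d - 5)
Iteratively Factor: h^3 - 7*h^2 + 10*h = (h - 2)*(h^2 - 5*h) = h*(h - 2)*(h - 5)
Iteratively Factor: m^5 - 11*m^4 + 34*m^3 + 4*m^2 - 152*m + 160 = (m - 5)*(m^4 - 6*m^3 + 4*m^2 + 24*m - 32) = (m - 5)*(m + 2)*(m^3 - 8*m^2 + 20*m - 16) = (m - 5)*(m - 4)*(m + 2)*(m^2 - 4*m + 4) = (m - 5)*(m - 4)*(m - 2)*(m + 2)*(m - 2)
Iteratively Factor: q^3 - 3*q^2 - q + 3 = (q - 3)*(q^2 - 1) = (q - 3)*(q - 1)*(q + 1)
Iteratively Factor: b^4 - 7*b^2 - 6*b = (b + 2)*(b^3 - 2*b^2 - 3*b) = b*(b + 2)*(b^2 - 2*b - 3) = b*(b - 3)*(b + 2)*(b + 1)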